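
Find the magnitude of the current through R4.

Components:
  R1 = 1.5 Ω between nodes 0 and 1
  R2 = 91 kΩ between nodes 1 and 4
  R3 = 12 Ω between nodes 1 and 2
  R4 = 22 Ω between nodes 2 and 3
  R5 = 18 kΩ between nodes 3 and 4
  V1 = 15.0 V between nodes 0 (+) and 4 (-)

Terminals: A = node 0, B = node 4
Nodal analysis, taking node 4 as the 0 V reference.
Source V1 fixes V_0 = 15 V.
KCL at each unknown node (sum of currents leaving = 0; resistances in Ω):
  Node 1: (V_1 - 15)/1.5 + (V_1 - 0)/91000 + (V_1 - V_2)/12 = 0
  Node 2: (V_2 - V_1)/12 + (V_2 - V_3)/22 = 0
  Node 3: (V_3 - V_2)/22 + (V_3 - 0)/18000 = 0
Collecting terms (coefficients in siemens):
  0.75·V_1 - 0.08333·V_2 = 10
  0.1288·V_2 - 0.08333·V_1 - 0.04545·V_3 = 0
  0.04551·V_3 - 0.04545·V_2 = 0
Solving these 3 simultaneous equations (Gaussian elimination) gives:
  V_1 = 15 V, V_2 = 14.99 V, V_3 = 14.97 V
I_R4 = (V_2 - V_3)/R4 = (14.99 - 14.97)/22 = 0.0008317 A
|I_R4| = 0.0008317 A

Final answer: |I_R4| = 0.0008317 A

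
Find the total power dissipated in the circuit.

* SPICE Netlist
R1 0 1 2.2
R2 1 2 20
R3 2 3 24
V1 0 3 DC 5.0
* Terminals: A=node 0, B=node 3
Nodal analysis, taking node 3 as the 0 V reference.
Source V1 fixes V_0 = 5 V.
KCL at each unknown node (sum of currents leaving = 0; resistances in Ω):
  Node 1: (V_1 - 5)/2.2 + (V_1 - V_2)/20 = 0
  Node 2: (V_2 - V_1)/20 + (V_2 - 0)/24 = 0
Collecting terms (coefficients in siemens):
  0.5045·V_1 - 0.05·V_2 = 2.273
  0.09167·V_2 - 0.05·V_1 = 0
Determinant D = (0.5045)(0.09167) - (-0.05)(-0.05) = 0.04375
V_1 = [(2.273)(0.09167) - (-0.05)(0)]/D = 4.762 V
V_2 = [(0.5045)(0) - (2.273)(-0.05)]/D = 2.597 V
Power in each resistor, P = (ΔV)²/R:
  P_R1 = (5 - 4.762)²/2.2 = 0.02577 W
  P_R2 = (4.762 - 2.597)²/20 = 0.2343 W
  P_R3 = (2.597 - 0)²/24 = 0.2811 W
P_total = P_R1 + P_R2 + P_R3 = 0.5411 W

Final answer: 0.5411 W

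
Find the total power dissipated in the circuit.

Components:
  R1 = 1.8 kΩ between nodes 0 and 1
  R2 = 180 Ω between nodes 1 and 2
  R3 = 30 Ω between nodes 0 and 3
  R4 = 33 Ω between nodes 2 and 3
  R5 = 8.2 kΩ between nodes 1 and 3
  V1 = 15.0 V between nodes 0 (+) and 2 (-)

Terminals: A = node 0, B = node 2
Nodal analysis, taking node 2 as the 0 V reference.
Source V1 fixes V_0 = 15 V.
KCL at each unknown node (sum of currents leaving = 0; resistances in Ω):
  Node 1: (V_1 - 15)/1800 + (V_1 - 0)/180 + (V_1 - V_3)/8200 = 0
  Node 3: (V_3 - 15)/30 + (V_3 - 0)/33 + (V_3 - V_1)/8200 = 0
Collecting terms (coefficients in siemens):
  0.006233·V_1 - 0.000122·V_3 = 0.008333
  0.06376·V_3 - 0.000122·V_1 = 0.5
Determinant D = (0.006233)(0.06376) - (-0.000122)(-0.000122) = 0.0003974
V_1 = [(0.008333)(0.06376) - (-0.000122)(0.5)]/D = 1.49 V
V_3 = [(0.006233)(0.5) - (0.008333)(-0.000122)]/D = 7.845 V
Power in each resistor, P = (ΔV)²/R:
  P_R1 = (15 - 1.49)²/1800 = 0.1014 W
  P_R2 = (1.49 - 0)²/180 = 0.01234 W
  P_R3 = (15 - 7.845)²/30 = 1.706 W
  P_R4 = (0 - 7.845)²/33 = 1.865 W
  P_R5 = (1.49 - 7.845)²/8200 = 0.004924 W
P_total = P_R1 + P_R2 + P_R3 + P_R4 + P_R5 = 3.69 W

Final answer: 3.69 W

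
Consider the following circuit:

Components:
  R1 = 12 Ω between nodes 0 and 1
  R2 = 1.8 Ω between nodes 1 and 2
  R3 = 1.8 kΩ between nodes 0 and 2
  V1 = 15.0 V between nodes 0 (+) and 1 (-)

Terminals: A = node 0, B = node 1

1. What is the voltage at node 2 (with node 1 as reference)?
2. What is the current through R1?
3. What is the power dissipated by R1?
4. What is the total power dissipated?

Nodal analysis, taking node 1 as the 0 V reference.
Source V1 fixes V_0 = 15 V.
KCL at each unknown node (sum of currents leaving = 0; resistances in Ω):
  Node 2: (V_2 - 0)/1.8 + (V_2 - 15)/1800 = 0
Collecting terms: 0.5561 × V_2 = 0.008333  =>  V_2 = 0.01499 V
Part 1:
  Read off the nodal solution: V_2 = 0.01499 V
Part 2:
  I_R1 = (V_0 - V_1)/R1 = (15 - 0)/12 = 1.25 A
  Magnitude: I_R1 = 1.25 A
Part 3:
  I_R1 = (V_0 - V_1)/R1 = (15 - 0)/12 = 1.25 A
  P_R1 = I_R1² × R1 = (1.25)² × 12 = 18.75 W
Part 4:
  Power in each resistor, P = (ΔV)²/R:
    P_R1 = (15 - 0)²/12 = 18.75 W
    P_R2 = (0 - 0.01499)²/1.8 = 0.0001248 W
    P_R3 = (15 - 0.01499)²/1800 = 0.1248 W
  P_total = P_R1 + P_R2 + P_R3 = 18.87 W

Final answers:
1. V_2 = 0.01499 V
2. I_R1 = 1.25 A
3. P_R1 = 18.75 W
4. P_total = 18.87 W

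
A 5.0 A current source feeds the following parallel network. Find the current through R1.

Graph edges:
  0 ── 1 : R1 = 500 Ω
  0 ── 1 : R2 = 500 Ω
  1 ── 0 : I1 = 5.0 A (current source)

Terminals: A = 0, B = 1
All resistors sit directly between nodes 0 and 1, so they are in parallel and share one voltage V; the full source current 5 A splits among them.
1/R_par = 1/500 + 1/500 = 0.004 S  =>  R_par = 250 Ω
V = I × R_par = 5 × 250 = 1250 V
I_R1 = V/R1 = 1250/500 = 2.5 A

Final answer: 2.5 A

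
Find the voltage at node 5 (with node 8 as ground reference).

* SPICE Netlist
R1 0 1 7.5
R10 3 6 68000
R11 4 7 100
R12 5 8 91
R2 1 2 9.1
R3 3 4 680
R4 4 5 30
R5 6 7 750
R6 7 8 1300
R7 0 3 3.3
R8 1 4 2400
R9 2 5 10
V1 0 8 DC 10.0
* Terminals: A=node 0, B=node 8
Nodal analysis, taking node 8 as the 0 V reference.
Source V1 fixes V_0 = 10 V.
KCL at each unknown node (sum of currents leaving = 0; resistances in Ω):
  Node 1: (V_1 - 10)/7.5 + (V_1 - V_2)/9.1 + (V_1 - V_4)/2400 = 0
  Node 2: (V_2 - V_1)/9.1 + (V_2 - V_5)/10 = 0
  Node 3: (V_3 - V_4)/680 + (V_3 - 10)/3.3 + (V_3 - V_6)/68000 = 0
  Node 4: (V_4 - V_3)/680 + (V_4 - V_5)/30 + (V_4 - V_1)/2400 + (V_4 - V_7)/100 = 0
  Node 5: (V_5 - V_4)/30 + (V_5 - V_2)/10 + (V_5 - 0)/91 = 0
  Node 6: (V_6 - V_7)/750 + (V_6 - V_3)/68000 = 0
  Node 7: (V_7 - V_6)/750 + (V_7 - 0)/1300 + (V_7 - V_4)/100 = 0
Collecting terms (coefficients in siemens):
  0.2436·V_1 - 0.1099·V_2 - 0.0004167·V_4 = 1.333
  0.2099·V_2 - 0.1099·V_1 - 0.1·V_5 = 0
  0.3045·V_3 - 0.001471·V_4 - 0.00001471·V_6 = 3.03
  0.04522·V_4 - 0.0004167·V_1 - 0.001471·V_3 - 0.03333·V_5 - 0.01·V_7 = 0
  0.1443·V_5 - 0.1·V_2 - 0.03333·V_4 = 0
  0.001348·V_6 - 0.00001471·V_3 - 0.001333·V_7 = 0
  0.0121·V_7 - 0.01·V_4 - 0.001333·V_6 = 0
Solving these 7 simultaneous equations (Gaussian elimination) gives:
  V_1 = 9.35 V, V_2 = 8.567 V, V_3 = 9.989 V, V_4 = 7.667 V
  V_5 = 7.707 V, V_6 = 7.155 V, V_7 = 7.123 V
The requested potential is V_5 = 7.707 V.

Final answer: V_5 = 7.707 V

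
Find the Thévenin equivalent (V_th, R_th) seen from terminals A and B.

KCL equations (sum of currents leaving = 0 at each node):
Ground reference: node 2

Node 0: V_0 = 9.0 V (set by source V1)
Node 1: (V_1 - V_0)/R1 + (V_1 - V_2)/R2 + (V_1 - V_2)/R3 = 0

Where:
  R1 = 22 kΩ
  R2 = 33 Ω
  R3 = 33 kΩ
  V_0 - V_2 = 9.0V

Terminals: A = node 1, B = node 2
Step 1 — V_th is the open-circuit voltage V_A - V_B (nothing connected across the terminals).
Nodal analysis, taking node 2 as the 0 V reference.
Source V1 fixes V_0 = 9 V.
KCL at each unknown node (sum of currents leaving = 0; resistances in Ω):
  Node 1: (V_1 - 9)/22000 + (V_1 - 0)/33 + (V_1 - 0)/33000 = 0
Collecting terms: 0.03038 × V_1 = 0.0004091  =>  V_1 = 0.01347 V
V_th = V_1 - V_2 = 0.01347 - 0 = 0.01347 V
Step 2 — R_th: zero the source — replace V1 by a short circuit (node 2 merges into node 0) — and find the resistance seen between A (node 1) and B (node 0).
Reduce the network between node 1 (A) and node 0 (B) by series/parallel combination:
  Rp1 = R1 ‖ R2 ‖ R3 (parallel, all between nodes 0 and 1) = 1/(1/22000 + 1/33 + 1/33000) = 32.92 Ω
R_th = 32.92 Ω

Final answer: V_th = 0.01347 V, R_th = 32.92 Ω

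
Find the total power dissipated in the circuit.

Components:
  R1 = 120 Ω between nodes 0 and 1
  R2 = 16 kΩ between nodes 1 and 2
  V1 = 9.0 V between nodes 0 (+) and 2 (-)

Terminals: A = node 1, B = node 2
Nodal analysis, taking node 2 as the 0 V reference.
Source V1 fixes V_0 = 9 V.
KCL at each unknown node (sum of currents leaving = 0; resistances in Ω):
  Node 1: (V_1 - 9)/120 + (V_1 - 0)/16000 = 0
Collecting terms: 0.008396 × V_1 = 0.075  =>  V_1 = 8.933 V
Power in each resistor, P = (ΔV)²/R:
  P_R1 = (9 - 8.933)²/120 = 0.00003741 W
  P_R2 = (8.933 - 0)²/16000 = 0.004987 W
P_total = P_R1 + P_R2 = 0.005025 W

Final answer: 0.005025 W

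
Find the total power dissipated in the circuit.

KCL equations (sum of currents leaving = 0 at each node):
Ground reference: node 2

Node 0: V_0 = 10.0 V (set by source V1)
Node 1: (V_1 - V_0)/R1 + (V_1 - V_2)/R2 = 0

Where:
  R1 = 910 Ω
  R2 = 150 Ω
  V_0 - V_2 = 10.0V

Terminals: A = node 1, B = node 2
Nodal analysis, taking node 2 as the 0 V reference.
Source V1 fixes V_0 = 10 V.
KCL at each unknown node (sum of currents leaving = 0; resistances in Ω):
  Node 1: (V_1 - 10)/910 + (V_1 - 0)/150 = 0
Collecting terms: 0.007766 × V_1 = 0.01099  =>  V_1 = 1.415 V
Power in each resistor, P = (ΔV)²/R:
  P_R1 = (10 - 1.415)²/910 = 0.08099 W
  P_R2 = (1.415 - 0)²/150 = 0.01335 W
P_total = P_R1 + P_R2 = 0.09434 W

Final answer: 0.09434 W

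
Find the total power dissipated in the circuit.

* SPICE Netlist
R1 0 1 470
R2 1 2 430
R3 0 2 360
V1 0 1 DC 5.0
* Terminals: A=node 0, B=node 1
Nodal analysis, taking node 1 as the 0 V reference.
Source V1 fixes V_0 = 5 V.
KCL at each unknown node (sum of currents leaving = 0; resistances in Ω):
  Node 2: (V_2 - 0)/430 + (V_2 - 5)/360 = 0
Collecting terms: 0.005103 × V_2 = 0.01389  =>  V_2 = 2.722 V
Power in each resistor, P = (ΔV)²/R:
  P_R1 = (5 - 0)²/470 = 0.05319 W
  P_R2 = (0 - 2.722)²/430 = 0.01722 W
  P_R3 = (5 - 2.722)²/360 = 0.01442 W
P_total = P_R1 + P_R2 + P_R3 = 0.08484 W

Final answer: 0.08484 W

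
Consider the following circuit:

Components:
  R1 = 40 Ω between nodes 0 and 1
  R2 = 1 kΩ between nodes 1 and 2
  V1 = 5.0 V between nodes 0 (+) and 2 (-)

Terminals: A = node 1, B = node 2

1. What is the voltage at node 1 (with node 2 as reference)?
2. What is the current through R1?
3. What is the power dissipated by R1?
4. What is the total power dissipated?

Nodal analysis, taking node 2 as the 0 V reference.
Source V1 fixes V_0 = 5 V.
KCL at each unknown node (sum of currents leaving = 0; resistances in Ω):
  Node 1: (V_1 - 5)/40 + (V_1 - 0)/1000 = 0
Collecting terms: 0.026 × V_1 = 0.125  =>  V_1 = 4.808 V
Part 1:
  Read off the nodal solution: V_1 = 4.808 V
Part 2:
  I_R1 = (V_0 - V_1)/R1 = (5 - 4.808)/40 = 0.004808 A
  Magnitude: I_R1 = 0.004808 A
Part 3:
  I_R1 = (V_0 - V_1)/R1 = (5 - 4.808)/40 = 0.004808 A
  P_R1 = I_R1² × R1 = (0.004808)² × 40 = 0.0009246 W
Part 4:
  Power in each resistor, P = (ΔV)²/R:
    P_R1 = (5 - 4.808)²/40 = 0.0009246 W
    P_R2 = (4.808 - 0)²/1000 = 0.02311 W
  P_total = P_R1 + P_R2 = 0.02404 W

Final answers:
1. V_1 = 4.808 V
2. I_R1 = 0.004808 A
3. P_R1 = 0.0009246 W
4. P_total = 0.02404 W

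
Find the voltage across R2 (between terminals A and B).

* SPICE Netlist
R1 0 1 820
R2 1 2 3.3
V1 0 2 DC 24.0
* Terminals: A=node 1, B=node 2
R1 and R2 are in series across V1 (node 0 → node 1 → node 2), and the output A–B is taken across R2, so this is a voltage divider.
Series current: I = V1/(R1 + R2) = 24/(820 + 3.3) = 24/823.3 = 0.02915 A
V_R2 = I × R2 = V1 × R2/(R1 + R2) = 24 × 3.3/823.3 = 0.0962 V

Final answer: 0.0962 V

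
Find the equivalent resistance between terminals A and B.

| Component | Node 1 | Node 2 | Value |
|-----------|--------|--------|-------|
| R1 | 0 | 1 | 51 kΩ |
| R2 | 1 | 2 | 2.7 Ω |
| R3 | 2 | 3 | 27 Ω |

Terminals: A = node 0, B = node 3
Reduce the network between node 0 (A) and node 3 (B) by series/parallel combination:
  Rs1 = R1 + R2 (series, joined only at node 1) = 51000 + 2.7 = 51000 Ω
  Rs2 = R3 + Rs1 (series, joined only at node 2) = 27 + 51000 = 51030 Ω
R_eq = 51.03 kΩ

Final answer: 51.03 kΩ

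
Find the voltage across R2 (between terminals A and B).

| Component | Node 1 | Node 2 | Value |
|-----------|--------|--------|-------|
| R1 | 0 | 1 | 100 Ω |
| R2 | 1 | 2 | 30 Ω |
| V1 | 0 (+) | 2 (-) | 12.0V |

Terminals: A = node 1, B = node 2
R1 and R2 are in series across V1 (node 0 → node 1 → node 2), and the output A–B is taken across R2, so this is a voltage divider.
Series current: I = V1/(R1 + R2) = 12/(100 + 30) = 12/130 = 0.09231 A
V_R2 = I × R2 = V1 × R2/(R1 + R2) = 12 × 30/130 = 2.769 V

Final answer: 2.769 V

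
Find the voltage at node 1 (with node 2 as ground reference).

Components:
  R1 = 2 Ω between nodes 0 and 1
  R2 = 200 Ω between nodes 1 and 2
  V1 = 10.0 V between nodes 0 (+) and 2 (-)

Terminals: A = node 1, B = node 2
Nodal analysis, taking node 2 as the 0 V reference.
Source V1 fixes V_0 = 10 V.
KCL at each unknown node (sum of currents leaving = 0; resistances in Ω):
  Node 1: (V_1 - 10)/2 + (V_1 - 0)/200 = 0
Collecting terms: 0.505 × V_1 = 5  =>  V_1 = 9.901 V
The requested potential is V_1 = 9.901 V.

Final answer: V_1 = 9.901 V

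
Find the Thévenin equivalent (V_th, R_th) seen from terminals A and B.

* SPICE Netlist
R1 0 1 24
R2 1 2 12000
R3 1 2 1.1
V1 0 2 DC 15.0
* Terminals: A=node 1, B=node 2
Step 1 — V_th is the open-circuit voltage V_A - V_B (nothing connected across the terminals).
Nodal analysis, taking node 2 as the 0 V reference.
Source V1 fixes V_0 = 15 V.
KCL at each unknown node (sum of currents leaving = 0; resistances in Ω):
  Node 1: (V_1 - 15)/24 + (V_1 - 0)/12000 + (V_1 - 0)/1.1 = 0
Collecting terms: 0.9508 × V_1 = 0.625  =>  V_1 = 0.6573 V
V_th = V_1 - V_2 = 0.6573 - 0 = 0.6573 V
Step 2 — R_th: zero the source — replace V1 by a short circuit (node 2 merges into node 0) — and find the resistance seen between A (node 1) and B (node 0).
Reduce the network between node 1 (A) and node 0 (B) by series/parallel combination:
  Rp1 = R1 ‖ R2 ‖ R3 (parallel, all between nodes 0 and 1) = 1/(1/24 + 1/12000 + 1/1.1) = 1.052 Ω
R_th = 1.052 Ω

Final answer: V_th = 0.6573 V, R_th = 1.052 Ω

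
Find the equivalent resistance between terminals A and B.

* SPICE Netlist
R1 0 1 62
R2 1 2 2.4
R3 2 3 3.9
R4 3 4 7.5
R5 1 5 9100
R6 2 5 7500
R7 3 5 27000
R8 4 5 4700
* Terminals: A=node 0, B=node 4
The network is not a plain series/parallel combination. Inject a 1 A test current into terminal A (node 0) and return it from terminal B (node 4); then R_eq = V_A / (1 A).
Nodal analysis, taking node 4 as the 0 V reference.
Current source I_test pushes 1 A into node 0 and draws it out of node 4.
KCL at each unknown node (sum of currents leaving = 0; resistances in Ω):
  Node 0: (V_0 - V_1)/62 - 1 = 0
  Node 1: (V_1 - V_0)/62 + (V_1 - V_2)/2.4 + (V_1 - V_5)/9100 = 0
  Node 2: (V_2 - V_1)/2.4 + (V_2 - V_3)/3.9 + (V_2 - V_5)/7500 = 0
  Node 3: (V_3 - V_2)/3.9 + (V_3 - 0)/7.5 + (V_3 - V_5)/27000 = 0
  Node 5: (V_5 - V_1)/9100 + (V_5 - V_2)/7500 + (V_5 - V_3)/27000 + (V_5 - 0)/4700 = 0
Collecting terms (coefficients in siemens):
  0.01613·V_0 - 0.01613·V_1 = 1
  0.4329·V_1 - 0.01613·V_0 - 0.4167·V_2 - 0.0001099·V_5 = 0
  0.6732·V_2 - 0.4167·V_1 - 0.2564·V_3 - 0.0001333·V_5 = 0
  0.3898·V_3 - 0.2564·V_2 - 0.00003704·V_5 = 0
  0.000493·V_5 - 0.0001099·V_1 - 0.0001333·V_2 - 0.00003704·V_3 = 0
Solving these 5 simultaneous equations (Gaussian elimination) gives:
  V_0 = 75.78 V, V_1 = 13.78 V, V_2 = 11.38 V, V_3 = 7.489 V
  V_5 = 6.713 V
R_eq = V_0 / 1 A = 75.78 Ω

Final answer: 75.78 Ω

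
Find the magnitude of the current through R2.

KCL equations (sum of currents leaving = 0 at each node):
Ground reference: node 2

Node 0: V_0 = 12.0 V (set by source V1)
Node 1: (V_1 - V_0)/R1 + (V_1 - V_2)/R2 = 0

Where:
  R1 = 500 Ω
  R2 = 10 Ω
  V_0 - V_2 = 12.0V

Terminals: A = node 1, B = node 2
Nodal analysis, taking node 2 as the 0 V reference.
Source V1 fixes V_0 = 12 V.
KCL at each unknown node (sum of currents leaving = 0; resistances in Ω):
  Node 1: (V_1 - 12)/500 + (V_1 - 0)/10 = 0
Collecting terms: 0.102 × V_1 = 0.024  =>  V_1 = 0.2353 V
I_R2 = (V_1 - V_2)/R2 = (0.2353 - 0)/10 = 0.02353 A
|I_R2| = 0.02353 A

Final answer: |I_R2| = 0.02353 A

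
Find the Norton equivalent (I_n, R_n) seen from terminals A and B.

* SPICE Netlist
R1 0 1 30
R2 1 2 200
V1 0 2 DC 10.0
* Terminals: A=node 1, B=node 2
Find the Thévenin equivalent first; then I_n = V_th/R_th and R_n = R_th.
Step 1 — V_th is the open-circuit voltage V_A - V_B (nothing connected across the terminals).
Nodal analysis, taking node 2 as the 0 V reference.
Source V1 fixes V_0 = 10 V.
KCL at each unknown node (sum of currents leaving = 0; resistances in Ω):
  Node 1: (V_1 - 10)/30 + (V_1 - 0)/200 = 0
Collecting terms: 0.03833 × V_1 = 0.3333  =>  V_1 = 8.696 V
V_th = V_1 - V_2 = 8.696 - 0 = 8.696 V
Step 2 — R_th: zero the source — replace V1 by a short circuit (node 2 merges into node 0) — and find the resistance seen between A (node 1) and B (node 0).
Reduce the network between node 1 (A) and node 0 (B) by series/parallel combination:
  Rp1 = R1 ‖ R2 (parallel, both between nodes 0 and 1) = 1/(1/30 + 1/200) = 26.09 Ω
R_th = 26.09 Ω
I_n = V_th/R_th = 8.696/26.09 = 0.3333 A, and R_n = R_th = 26.09 Ω

Final answer: I_n = 0.3333 A, R_n = 26.09 Ω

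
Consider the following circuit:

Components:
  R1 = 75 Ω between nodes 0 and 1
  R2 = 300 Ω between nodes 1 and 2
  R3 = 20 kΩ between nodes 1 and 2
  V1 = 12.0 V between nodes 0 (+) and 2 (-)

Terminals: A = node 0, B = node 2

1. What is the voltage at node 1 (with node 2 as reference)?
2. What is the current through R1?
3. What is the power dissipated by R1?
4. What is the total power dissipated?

Nodal analysis, taking node 2 as the 0 V reference.
Source V1 fixes V_0 = 12 V.
KCL at each unknown node (sum of currents leaving = 0; resistances in Ω):
  Node 1: (V_1 - 12)/75 + (V_1 - 0)/300 + (V_1 - 0)/20000 = 0
Collecting terms: 0.01672 × V_1 = 0.16  =>  V_1 = 9.571 V
Part 1:
  Read off the nodal solution: V_1 = 9.571 V
Part 2:
  I_R1 = (V_0 - V_1)/R1 = (12 - 9.571)/75 = 0.03238 A
  Magnitude: I_R1 = 0.03238 A
Part 3:
  I_R1 = (V_0 - V_1)/R1 = (12 - 9.571)/75 = 0.03238 A
  P_R1 = I_R1² × R1 = (0.03238)² × 75 = 0.07865 W
Part 4:
  Power in each resistor, P = (ΔV)²/R:
    P_R1 = (12 - 9.571)²/75 = 0.07865 W
    P_R2 = (9.571 - 0)²/300 = 0.3054 W
    P_R3 = (9.571 - 0)²/20000 = 0.00458 W
  P_total = P_R1 + P_R2 + P_R3 = 0.3886 W

Final answers:
1. V_1 = 9.571 V
2. I_R1 = 0.03238 A
3. P_R1 = 0.07865 W
4. P_total = 0.3886 W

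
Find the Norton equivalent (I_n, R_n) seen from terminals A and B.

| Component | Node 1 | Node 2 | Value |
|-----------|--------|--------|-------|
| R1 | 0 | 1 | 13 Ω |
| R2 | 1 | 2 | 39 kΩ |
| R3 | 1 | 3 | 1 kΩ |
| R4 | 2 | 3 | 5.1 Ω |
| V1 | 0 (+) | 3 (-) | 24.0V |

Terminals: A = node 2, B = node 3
Find the Thévenin equivalent first; then I_n = V_th/R_th and R_n = R_th.
Step 1 — V_th is the open-circuit voltage V_A - V_B (nothing connected across the terminals).
Nodal analysis, taking node 3 as the 0 V reference.
Source V1 fixes V_0 = 24 V.
KCL at each unknown node (sum of currents leaving = 0; resistances in Ω):
  Node 1: (V_1 - 24)/13 + (V_1 - V_2)/39000 + (V_1 - 0)/1000 = 0
  Node 2: (V_2 - V_1)/39000 + (V_2 - 0)/5.1 = 0
Collecting terms (coefficients in siemens):
  0.07795·V_1 - 0.00002564·V_2 = 1.846
  0.1961·V_2 - 0.00002564·V_1 = 0
Determinant D = (0.07795)(0.1961) - (-0.00002564)(-0.00002564) = 0.01529
V_1 = [(1.846)(0.1961) - (-0.00002564)(0)]/D = 23.68 V
V_2 = [(0.07795)(0) - (1.846)(-0.00002564)]/D = 0.003097 V
V_th = V_2 - V_3 = 0.003097 - 0 = 0.003097 V
Step 2 — R_th: zero the source — replace V1 by a short circuit (node 3 merges into node 0) — and find the resistance seen between A (node 2) and B (node 0).
Reduce the network between node 2 (A) and node 0 (B) by series/parallel combination:
  Rp1 = R1 ‖ R3 (parallel, both between nodes 0 and 1) = 1/(1/13 + 1/1000) = 12.83 Ω
  Rs1 = R2 + Rp1 (series, joined only at node 1) = 39000 + 12.83 = 39010 Ω
  Rp2 = R4 ‖ Rs1 (parallel, both between nodes 0 and 2) = 1/(1/5.1 + 1/39010) = 5.099 Ω
R_th = 5.099 Ω
I_n = V_th/R_th = 0.003097/5.099 = 0.0006073 A, and R_n = R_th = 5.099 Ω

Final answer: I_n = 0.0006073 A, R_n = 5.099 Ω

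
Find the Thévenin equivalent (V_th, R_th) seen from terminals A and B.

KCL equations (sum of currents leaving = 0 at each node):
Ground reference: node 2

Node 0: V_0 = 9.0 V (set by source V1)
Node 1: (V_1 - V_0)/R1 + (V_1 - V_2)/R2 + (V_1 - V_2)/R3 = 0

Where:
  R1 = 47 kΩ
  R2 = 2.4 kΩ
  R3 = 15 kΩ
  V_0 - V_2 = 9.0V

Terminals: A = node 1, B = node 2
Step 1 — V_th is the open-circuit voltage V_A - V_B (nothing connected across the terminals).
Nodal analysis, taking node 2 as the 0 V reference.
Source V1 fixes V_0 = 9 V.
KCL at each unknown node (sum of currents leaving = 0; resistances in Ω):
  Node 1: (V_1 - 9)/47000 + (V_1 - 0)/2400 + (V_1 - 0)/15000 = 0
Collecting terms: 0.0005046 × V_1 = 0.0001915  =>  V_1 = 0.3795 V
V_th = V_1 - V_2 = 0.3795 - 0 = 0.3795 V
Step 2 — R_th: zero the source — replace V1 by a short circuit (node 2 merges into node 0) — and find the resistance seen between A (node 1) and B (node 0).
Reduce the network between node 1 (A) and node 0 (B) by series/parallel combination:
  Rp1 = R1 ‖ R2 ‖ R3 (parallel, all between nodes 0 and 1) = 1/(1/47000 + 1/2400 + 1/15000) = 1982 Ω
R_th = 1.982 kΩ

Final answer: V_th = 0.3795 V, R_th = 1.982 kΩ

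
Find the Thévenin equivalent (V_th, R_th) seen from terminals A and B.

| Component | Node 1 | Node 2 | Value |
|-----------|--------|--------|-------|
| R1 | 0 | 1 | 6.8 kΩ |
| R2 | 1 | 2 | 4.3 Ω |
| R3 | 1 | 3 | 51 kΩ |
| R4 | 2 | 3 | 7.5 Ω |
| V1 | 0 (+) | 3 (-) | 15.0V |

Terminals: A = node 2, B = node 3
Step 1 — V_th is the open-circuit voltage V_A - V_B (nothing connected across the terminals).
Nodal analysis, taking node 3 as the 0 V reference.
Source V1 fixes V_0 = 15 V.
KCL at each unknown node (sum of currents leaving = 0; resistances in Ω):
  Node 1: (V_1 - 15)/6800 + (V_1 - V_2)/4.3 + (V_1 - 0)/51000 = 0
  Node 2: (V_2 - V_1)/4.3 + (V_2 - 0)/7.5 = 0
Collecting terms (coefficients in siemens):
  0.2327·V_1 - 0.2326·V_2 = 0.002206
  0.3659·V_2 - 0.2326·V_1 = 0
Determinant D = (0.2327)(0.3659) - (-0.2326)(-0.2326) = 0.03107
V_1 = [(0.002206)(0.3659) - (-0.2326)(0)]/D = 0.02598 V
V_2 = [(0.2327)(0) - (0.002206)(-0.2326)]/D = 0.01651 V
V_th = V_2 - V_3 = 0.01651 - 0 = 0.01651 V
Step 2 — R_th: zero the source — replace V1 by a short circuit (node 3 merges into node 0) — and find the resistance seen between A (node 2) and B (node 0).
Reduce the network between node 2 (A) and node 0 (B) by series/parallel combination:
  Rp1 = R1 ‖ R3 (parallel, both between nodes 0 and 1) = 1/(1/6800 + 1/51000) = 6000 Ω
  Rs1 = R2 + Rp1 (series, joined only at node 1) = 4.3 + 6000 = 6004 Ω
  Rp2 = R4 ‖ Rs1 (parallel, both between nodes 0 and 2) = 1/(1/7.5 + 1/6004) = 7.491 Ω
R_th = 7.491 Ω

Final answer: V_th = 0.01651 V, R_th = 7.491 Ω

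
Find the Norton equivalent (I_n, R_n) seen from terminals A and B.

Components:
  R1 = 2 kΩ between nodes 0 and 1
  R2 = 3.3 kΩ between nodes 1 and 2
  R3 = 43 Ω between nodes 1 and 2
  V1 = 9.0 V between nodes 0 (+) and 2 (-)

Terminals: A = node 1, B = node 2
Find the Thévenin equivalent first; then I_n = V_th/R_th and R_n = R_th.
Step 1 — V_th is the open-circuit voltage V_A - V_B (nothing connected across the terminals).
Nodal analysis, taking node 2 as the 0 V reference.
Source V1 fixes V_0 = 9 V.
KCL at each unknown node (sum of currents leaving = 0; resistances in Ω):
  Node 1: (V_1 - 9)/2000 + (V_1 - 0)/3300 + (V_1 - 0)/43 = 0
Collecting terms: 0.02406 × V_1 = 0.0045  =>  V_1 = 0.187 V
V_th = V_1 - V_2 = 0.187 - 0 = 0.187 V
Step 2 — R_th: zero the source — replace V1 by a short circuit (node 2 merges into node 0) — and find the resistance seen between A (node 1) and B (node 0).
Reduce the network between node 1 (A) and node 0 (B) by series/parallel combination:
  Rp1 = R1 ‖ R2 ‖ R3 (parallel, all between nodes 0 and 1) = 1/(1/2000 + 1/3300 + 1/43) = 41.56 Ω
R_th = 41.56 Ω
I_n = V_th/R_th = 0.187/41.56 = 0.0045 A, and R_n = R_th = 41.56 Ω

Final answer: I_n = 0.0045 A, R_n = 41.56 Ω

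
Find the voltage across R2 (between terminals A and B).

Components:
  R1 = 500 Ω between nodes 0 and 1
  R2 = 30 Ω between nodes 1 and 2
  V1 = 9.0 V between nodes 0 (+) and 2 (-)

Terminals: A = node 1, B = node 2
R1 and R2 are in series across V1 (node 0 → node 1 → node 2), and the output A–B is taken across R2, so this is a voltage divider.
Series current: I = V1/(R1 + R2) = 9/(500 + 30) = 9/530 = 0.01698 A
V_R2 = I × R2 = V1 × R2/(R1 + R2) = 9 × 30/530 = 0.5094 V

Final answer: 0.5094 V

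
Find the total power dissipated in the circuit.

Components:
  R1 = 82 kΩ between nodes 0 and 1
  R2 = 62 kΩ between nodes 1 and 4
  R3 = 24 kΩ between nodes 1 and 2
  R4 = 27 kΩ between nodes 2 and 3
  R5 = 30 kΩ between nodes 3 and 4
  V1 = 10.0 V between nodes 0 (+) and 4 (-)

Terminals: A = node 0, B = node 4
Nodal analysis, taking node 4 as the 0 V reference.
Source V1 fixes V_0 = 10 V.
KCL at each unknown node (sum of currents leaving = 0; resistances in Ω):
  Node 1: (V_1 - 10)/82000 + (V_1 - 0)/62000 + (V_1 - V_2)/24000 = 0
  Node 2: (V_2 - V_1)/24000 + (V_2 - V_3)/27000 = 0
  Node 3: (V_3 - V_2)/27000 + (V_3 - 0)/30000 = 0
Collecting terms (coefficients in siemens):
  0.00006999·V_1 - 0.00004167·V_2 = 0.000122
  0.0000787·V_2 - 0.00004167·V_1 - 0.00003704·V_3 = 0
  0.00007037·V_3 - 0.00003704·V_2 = 0
Solving these 3 simultaneous equations (Gaussian elimination) gives:
  V_1 = 2.999 V, V_2 = 2.11 V, V_3 = 1.111 V
Power in each resistor, P = (ΔV)²/R:
  P_R1 = (10 - 2.999)²/82000 = 0.0005978 W
  P_R2 = (2.999 - 0)²/62000 = 0.000145 W
  P_R3 = (2.999 - 2.11)²/24000 = 0.00003289 W
  P_R4 = (2.11 - 1.111)²/27000 = 0.000037 W
  P_R5 = (1.111 - 0)²/30000 = 0.00004111 W
P_total = P_R1 + P_R2 + P_R3 + P_R4 + P_R5 = 0.0008538 W

Final answer: 0.0008538 W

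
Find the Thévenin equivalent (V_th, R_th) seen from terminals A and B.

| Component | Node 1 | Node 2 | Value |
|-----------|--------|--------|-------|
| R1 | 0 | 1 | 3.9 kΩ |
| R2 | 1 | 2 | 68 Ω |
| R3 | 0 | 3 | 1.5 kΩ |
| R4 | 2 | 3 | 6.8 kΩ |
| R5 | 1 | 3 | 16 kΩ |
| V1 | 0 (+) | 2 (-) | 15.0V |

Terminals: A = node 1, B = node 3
Step 1 — V_th is the open-circuit voltage V_A - V_B (nothing connected across the terminals).
Nodal analysis, taking node 2 as the 0 V reference.
Source V1 fixes V_0 = 15 V.
KCL at each unknown node (sum of currents leaving = 0; resistances in Ω):
  Node 1: (V_1 - 15)/3900 + (V_1 - 0)/68 + (V_1 - V_3)/16000 = 0
  Node 3: (V_3 - 15)/1500 + (V_3 - 0)/6800 + (V_3 - V_1)/16000 = 0
Collecting terms (coefficients in siemens):
  0.01502·V_1 - 0.0000625·V_3 = 0.003846
  0.0008762·V_3 - 0.0000625·V_1 = 0.01
Determinant D = (0.01502)(0.0008762) - (-0.0000625)(-0.0000625) = 0.00001316
V_1 = [(0.003846)(0.0008762) - (-0.0000625)(0.01)]/D = 0.3036 V
V_3 = [(0.01502)(0.01) - (0.003846)(-0.0000625)]/D = 11.43 V
V_th = V_1 - V_3 = 0.3036 - 11.43 = -11.13 V
Step 2 — R_th: zero the source — replace V1 by a short circuit (node 2 merges into node 0) — and find the resistance seen between A (node 1) and B (node 3).
Reduce the network between node 1 (A) and node 3 (B) by series/parallel combination:
  Rp1 = R1 ‖ R2 (parallel, both between nodes 0 and 1) = 1/(1/3900 + 1/68) = 66.83 Ω
  Rp2 = R3 ‖ R4 (parallel, both between nodes 0 and 3) = 1/(1/1500 + 1/6800) = 1229 Ω
  Rs1 = Rp1 + Rp2 (series, joined only at node 0) = 66.83 + 1229 = 1296 Ω
  Rp3 = R5 ‖ Rs1 (parallel, both between nodes 1 and 3) = 1/(1/16000 + 1/1296) = 1199 Ω
R_th = 1.199 kΩ

Final answer: V_th = -11.13 V, R_th = 1.199 kΩ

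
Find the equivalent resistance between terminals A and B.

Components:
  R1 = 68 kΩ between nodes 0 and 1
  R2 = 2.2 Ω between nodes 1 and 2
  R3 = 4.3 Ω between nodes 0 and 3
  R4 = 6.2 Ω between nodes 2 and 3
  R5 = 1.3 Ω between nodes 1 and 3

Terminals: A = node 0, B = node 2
The network is not a plain series/parallel combination. Inject a 1 A test current into terminal A (node 0) and return it from terminal B (node 2); then R_eq = V_A / (1 A).
Nodal analysis, taking node 2 as the 0 V reference.
Current source I_test pushes 1 A into node 0 and draws it out of node 2.
KCL at each unknown node (sum of currents leaving = 0; resistances in Ω):
  Node 0: (V_0 - V_1)/68000 + (V_0 - V_3)/4.3 - 1 = 0
  Node 1: (V_1 - V_0)/68000 + (V_1 - 0)/2.2 + (V_1 - V_3)/1.3 = 0
  Node 3: (V_3 - V_0)/4.3 + (V_3 - V_1)/1.3 + (V_3 - 0)/6.2 = 0
Collecting terms (coefficients in siemens):
  0.2326·V_0 - 0.00001471·V_1 - 0.2326·V_3 = 1
  1.224·V_1 - 0.00001471·V_0 - 0.7692·V_3 = 0
  1.163·V_3 - 0.2326·V_0 - 0.7692·V_1 = 0
Solving these 3 simultaneous equations (Gaussian elimination) gives:
  V_0 = 6.537 V, V_1 = 1.406 V, V_3 = 2.237 V
R_eq = V_0 / 1 A = 6.537 Ω

Final answer: 6.537 Ω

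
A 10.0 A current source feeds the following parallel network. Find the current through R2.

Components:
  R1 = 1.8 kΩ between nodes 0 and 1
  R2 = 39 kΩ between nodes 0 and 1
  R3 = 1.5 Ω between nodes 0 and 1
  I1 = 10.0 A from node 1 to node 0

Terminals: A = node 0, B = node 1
All resistors sit directly between nodes 0 and 1, so they are in parallel and share one voltage V; the full source current 10 A splits among them.
1/R_par = 1/1800 + 1/39000 + 1/1.5 = 0.6672 S  =>  R_par = 1.499 Ω
V = I × R_par = 10 × 1.499 = 14.99 V
I_R2 = V/R2 = 14.99/39000 = 0.0003843 A

Final answer: 0.0003843 A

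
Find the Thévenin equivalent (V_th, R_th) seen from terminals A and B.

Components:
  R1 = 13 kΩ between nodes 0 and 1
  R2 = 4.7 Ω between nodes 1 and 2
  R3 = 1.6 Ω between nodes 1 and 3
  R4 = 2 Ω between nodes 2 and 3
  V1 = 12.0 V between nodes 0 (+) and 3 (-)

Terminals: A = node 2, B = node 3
Step 1 — V_th is the open-circuit voltage V_A - V_B (nothing connected across the terminals).
Nodal analysis, taking node 3 as the 0 V reference.
Source V1 fixes V_0 = 12 V.
KCL at each unknown node (sum of currents leaving = 0; resistances in Ω):
  Node 1: (V_1 - 12)/13000 + (V_1 - V_2)/4.7 + (V_1 - 0)/1.6 = 0
  Node 2: (V_2 - V_1)/4.7 + (V_2 - 0)/2 = 0
Collecting terms (coefficients in siemens):
  0.8378·V_1 - 0.2128·V_2 = 0.0009231
  0.7128·V_2 - 0.2128·V_1 = 0
Determinant D = (0.8378)(0.7128) - (-0.2128)(-0.2128) = 0.5519
V_1 = [(0.0009231)(0.7128) - (-0.2128)(0)]/D = 0.001192 V
V_2 = [(0.8378)(0) - (0.0009231)(-0.2128)]/D = 0.0003558 V
V_th = V_2 - V_3 = 0.0003558 - 0 = 0.0003558 V
Step 2 — R_th: zero the source — replace V1 by a short circuit (node 3 merges into node 0) — and find the resistance seen between A (node 2) and B (node 0).
Reduce the network between node 2 (A) and node 0 (B) by series/parallel combination:
  Rp1 = R1 ‖ R3 (parallel, both between nodes 0 and 1) = 1/(1/13000 + 1/1.6) = 1.6 Ω
  Rs1 = R2 + Rp1 (series, joined only at node 1) = 4.7 + 1.6 = 6.3 Ω
  Rp2 = R4 ‖ Rs1 (parallel, both between nodes 0 and 2) = 1/(1/2 + 1/6.3) = 1.518 Ω
R_th = 1.518 Ω

Final answer: V_th = 0.0003558 V, R_th = 1.518 Ω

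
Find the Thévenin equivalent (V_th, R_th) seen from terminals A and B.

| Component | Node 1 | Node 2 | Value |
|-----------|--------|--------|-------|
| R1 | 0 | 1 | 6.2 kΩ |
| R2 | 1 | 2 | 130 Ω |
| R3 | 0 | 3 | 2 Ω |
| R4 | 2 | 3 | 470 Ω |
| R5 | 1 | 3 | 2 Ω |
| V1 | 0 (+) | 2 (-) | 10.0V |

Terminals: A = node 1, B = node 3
Step 1 — V_th is the open-circuit voltage V_A - V_B (nothing connected across the terminals).
Nodal analysis, taking node 2 as the 0 V reference.
Source V1 fixes V_0 = 10 V.
KCL at each unknown node (sum of currents leaving = 0; resistances in Ω):
  Node 1: (V_1 - 10)/6200 + (V_1 - 0)/130 + (V_1 - V_3)/2 = 0
  Node 3: (V_3 - 10)/2 + (V_3 - 0)/470 + (V_3 - V_1)/2 = 0
Collecting terms (coefficients in siemens):
  0.5079·V_1 - 0.5·V_3 = 0.001613
  1.002·V_3 - 0.5·V_1 = 5
Determinant D = (0.5079)(1.002) - (-0.5)(-0.5) = 0.2589
V_1 = [(0.001613)(1.002) - (-0.5)(5)]/D = 9.661 V
V_3 = [(0.5079)(5) - (0.001613)(-0.5)]/D = 9.81 V
V_th = V_1 - V_3 = 9.661 - 9.81 = -0.1485 V
Step 2 — R_th: zero the source — replace V1 by a short circuit (node 2 merges into node 0) — and find the resistance seen between A (node 1) and B (node 3).
Reduce the network between node 1 (A) and node 3 (B) by series/parallel combination:
  Rp1 = R1 ‖ R2 (parallel, both between nodes 0 and 1) = 1/(1/6200 + 1/130) = 127.3 Ω
  Rp2 = R3 ‖ R4 (parallel, both between nodes 0 and 3) = 1/(1/2 + 1/470) = 1.992 Ω
  Rs1 = Rp1 + Rp2 (series, joined only at node 0) = 127.3 + 1.992 = 129.3 Ω
  Rp3 = R5 ‖ Rs1 (parallel, both between nodes 1 and 3) = 1/(1/2 + 1/129.3) = 1.97 Ω
R_th = 1.97 Ω

Final answer: V_th = -0.1485 V, R_th = 1.97 Ω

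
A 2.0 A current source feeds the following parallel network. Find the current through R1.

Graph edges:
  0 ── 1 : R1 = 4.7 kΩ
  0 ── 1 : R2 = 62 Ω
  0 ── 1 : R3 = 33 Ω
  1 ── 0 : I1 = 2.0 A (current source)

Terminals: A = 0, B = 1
All resistors sit directly between nodes 0 and 1, so they are in parallel and share one voltage V; the full source current 2 A splits among them.
1/R_par = 1/4700 + 1/62 + 1/33 = 0.04664 S  =>  R_par = 21.44 Ω
V = I × R_par = 2 × 21.44 = 42.88 V
I_R1 = V/R1 = 42.88/4700 = 0.009123 A

Final answer: 0.009123 A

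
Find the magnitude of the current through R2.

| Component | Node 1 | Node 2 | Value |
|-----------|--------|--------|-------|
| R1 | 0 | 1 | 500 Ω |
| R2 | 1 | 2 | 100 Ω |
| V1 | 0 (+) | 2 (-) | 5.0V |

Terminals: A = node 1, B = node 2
Nodal analysis, taking node 2 as the 0 V reference.
Source V1 fixes V_0 = 5 V.
KCL at each unknown node (sum of currents leaving = 0; resistances in Ω):
  Node 1: (V_1 - 5)/500 + (V_1 - 0)/100 = 0
Collecting terms: 0.012 × V_1 = 0.01  =>  V_1 = 0.8333 V
I_R2 = (V_1 - V_2)/R2 = (0.8333 - 0)/100 = 0.008333 A
|I_R2| = 0.008333 A

Final answer: |I_R2| = 0.008333 A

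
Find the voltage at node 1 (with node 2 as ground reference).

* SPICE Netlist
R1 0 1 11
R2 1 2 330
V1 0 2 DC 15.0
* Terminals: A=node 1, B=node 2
Nodal analysis, taking node 2 as the 0 V reference.
Source V1 fixes V_0 = 15 V.
KCL at each unknown node (sum of currents leaving = 0; resistances in Ω):
  Node 1: (V_1 - 15)/11 + (V_1 - 0)/330 = 0
Collecting terms: 0.09394 × V_1 = 1.364  =>  V_1 = 14.52 V
The requested potential is V_1 = 14.52 V.

Final answer: V_1 = 14.52 V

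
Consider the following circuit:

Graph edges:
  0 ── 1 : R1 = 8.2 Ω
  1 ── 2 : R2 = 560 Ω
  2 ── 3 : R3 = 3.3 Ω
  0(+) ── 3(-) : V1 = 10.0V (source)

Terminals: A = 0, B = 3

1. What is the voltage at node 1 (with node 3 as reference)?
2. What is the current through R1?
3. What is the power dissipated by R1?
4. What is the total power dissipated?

Nodal analysis, taking node 3 as the 0 V reference.
Source V1 fixes V_0 = 10 V.
KCL at each unknown node (sum of currents leaving = 0; resistances in Ω):
  Node 1: (V_1 - 10)/8.2 + (V_1 - V_2)/560 = 0
  Node 2: (V_2 - V_1)/560 + (V_2 - 0)/3.3 = 0
Collecting terms (coefficients in siemens):
  0.1237·V_1 - 0.001786·V_2 = 1.22
  0.3048·V_2 - 0.001786·V_1 = 0
Determinant D = (0.1237)(0.3048) - (-0.001786)(-0.001786) = 0.03771
V_1 = [(1.22)(0.3048) - (-0.001786)(0)]/D = 9.857 V
V_2 = [(0.1237)(0) - (1.22)(-0.001786)]/D = 0.05774 V
Part 1:
  Read off the nodal solution: V_1 = 9.857 V
Part 2:
  I_R1 = (V_0 - V_1)/R1 = (10 - 9.857)/8.2 = 0.0175 A
  Magnitude: I_R1 = 0.0175 A
Part 3:
  I_R1 = (V_0 - V_1)/R1 = (10 - 9.857)/8.2 = 0.0175 A
  P_R1 = I_R1² × R1 = (0.0175)² × 8.2 = 0.002511 W
Part 4:
  Power in each resistor, P = (ΔV)²/R:
    P_R1 = (10 - 9.857)²/8.2 = 0.002511 W
    P_R2 = (9.857 - 0.05774)²/560 = 0.1715 W
    P_R3 = (0.05774 - 0)²/3.3 = 0.00101 W
  P_total = P_R1 + P_R2 + P_R3 = 0.175 W

Final answers:
1. V_1 = 9.857 V
2. I_R1 = 0.0175 A
3. P_R1 = 0.002511 W
4. P_total = 0.175 W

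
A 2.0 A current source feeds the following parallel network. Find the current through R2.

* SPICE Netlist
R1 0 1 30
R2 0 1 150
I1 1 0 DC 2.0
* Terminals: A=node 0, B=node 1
All resistors sit directly between nodes 0 and 1, so they are in parallel and share one voltage V; the full source current 2 A splits among them.
1/R_par = 1/30 + 1/150 = 0.04 S  =>  R_par = 25 Ω
V = I × R_par = 2 × 25 = 50 V
I_R2 = V/R2 = 50/150 = 0.3333 A

Final answer: 0.3333 A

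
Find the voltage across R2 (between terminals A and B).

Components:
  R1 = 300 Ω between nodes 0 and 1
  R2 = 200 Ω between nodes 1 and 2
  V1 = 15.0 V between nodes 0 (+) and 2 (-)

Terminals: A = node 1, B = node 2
R1 and R2 are in series across V1 (node 0 → node 1 → node 2), and the output A–B is taken across R2, so this is a voltage divider.
Series current: I = V1/(R1 + R2) = 15/(300 + 200) = 15/500 = 0.03 A
V_R2 = I × R2 = V1 × R2/(R1 + R2) = 15 × 200/500 = 6 V

Final answer: 6 V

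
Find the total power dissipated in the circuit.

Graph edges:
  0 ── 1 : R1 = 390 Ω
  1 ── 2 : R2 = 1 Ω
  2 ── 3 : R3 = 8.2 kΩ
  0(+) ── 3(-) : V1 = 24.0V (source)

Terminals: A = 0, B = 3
Nodal analysis, taking node 3 as the 0 V reference.
Source V1 fixes V_0 = 24 V.
KCL at each unknown node (sum of currents leaving = 0; resistances in Ω):
  Node 1: (V_1 - 24)/390 + (V_1 - V_2)/1 = 0
  Node 2: (V_2 - V_1)/1 + (V_2 - 0)/8200 = 0
Collecting terms (coefficients in siemens):
  1.003·V_1 - 1·V_2 = 0.06154
  1·V_2 - 1·V_1 = 0
Determinant D = (1.003)(1) - (-1)(-1) = 0.002686
V_1 = [(0.06154)(1) - (-1)(0)]/D = 22.91 V
V_2 = [(1.003)(0) - (0.06154)(-1)]/D = 22.91 V
Power in each resistor, P = (ΔV)²/R:
  P_R1 = (24 - 22.91)²/390 = 0.003044 W
  P_R2 = (22.91 - 22.91)²/1 = 0.000007804 W
  P_R3 = (22.91 - 0)²/8200 = 0.064 W
P_total = P_R1 + P_R2 + P_R3 = 0.06705 W

Final answer: 0.06705 W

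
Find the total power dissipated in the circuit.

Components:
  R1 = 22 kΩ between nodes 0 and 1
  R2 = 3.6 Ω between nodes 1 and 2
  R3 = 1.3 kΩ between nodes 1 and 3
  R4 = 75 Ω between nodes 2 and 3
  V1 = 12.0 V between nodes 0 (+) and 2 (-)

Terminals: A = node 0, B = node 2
Nodal analysis, taking node 2 as the 0 V reference.
Source V1 fixes V_0 = 12 V.
KCL at each unknown node (sum of currents leaving = 0; resistances in Ω):
  Node 1: (V_1 - 12)/22000 + (V_1 - 0)/3.6 + (V_1 - V_3)/1300 = 0
  Node 3: (V_3 - V_1)/1300 + (V_3 - 0)/75 = 0
Collecting terms (coefficients in siemens):
  0.2786·V_1 - 0.0007692·V_3 = 0.0005455
  0.0141·V_3 - 0.0007692·V_1 = 0
Determinant D = (0.2786)(0.0141) - (-0.0007692)(-0.0007692) = 0.003928
V_1 = [(0.0005455)(0.0141) - (-0.0007692)(0)]/D = 0.001958 V
V_3 = [(0.2786)(0) - (0.0005455)(-0.0007692)]/D = 0.0001068 V
Power in each resistor, P = (ΔV)²/R:
  P_R1 = (12 - 0.001958)²/22000 = 0.006543 W
  P_R2 = (0.001958 - 0)²/3.6 = 0.000001065 W
  P_R3 = (0.001958 - 0.0001068)²/1300 = 0.000000002637 W
  P_R4 = (0 - 0.0001068)²/75 = 0.0000000001521 W
P_total = P_R1 + P_R2 + P_R3 + P_R4 = 0.006544 W

Final answer: 0.006544 W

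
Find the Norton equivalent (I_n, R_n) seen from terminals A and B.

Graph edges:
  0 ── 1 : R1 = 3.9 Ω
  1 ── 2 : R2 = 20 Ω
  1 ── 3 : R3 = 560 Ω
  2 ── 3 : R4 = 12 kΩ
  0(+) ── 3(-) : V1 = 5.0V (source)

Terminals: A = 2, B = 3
Find the Thévenin equivalent first; then I_n = V_th/R_th and R_n = R_th.
Step 1 — V_th is the open-circuit voltage V_A - V_B (nothing connected across the terminals).
Nodal analysis, taking node 3 as the 0 V reference.
Source V1 fixes V_0 = 5 V.
KCL at each unknown node (sum of currents leaving = 0; resistances in Ω):
  Node 1: (V_1 - 5)/3.9 + (V_1 - V_2)/20 + (V_1 - 0)/560 = 0
  Node 2: (V_2 - V_1)/20 + (V_2 - 0)/12000 = 0
Collecting terms (coefficients in siemens):
  0.3082·V_1 - 0.05·V_2 = 1.282
  0.05008·V_2 - 0.05·V_1 = 0
Determinant D = (0.3082)(0.05008) - (-0.05)(-0.05) = 0.01294
V_1 = [(1.282)(0.05008) - (-0.05)(0)]/D = 4.964 V
V_2 = [(0.3082)(0) - (1.282)(-0.05)]/D = 4.956 V
V_th = V_2 - V_3 = 4.956 - 0 = 4.956 V
Step 2 — R_th: zero the source — replace V1 by a short circuit (node 3 merges into node 0) — and find the resistance seen between A (node 2) and B (node 0).
Reduce the network between node 2 (A) and node 0 (B) by series/parallel combination:
  Rp1 = R1 ‖ R3 (parallel, both between nodes 0 and 1) = 1/(1/3.9 + 1/560) = 3.873 Ω
  Rs1 = R2 + Rp1 (series, joined only at node 1) = 20 + 3.873 = 23.87 Ω
  Rp2 = R4 ‖ Rs1 (parallel, both between nodes 0 and 2) = 1/(1/12000 + 1/23.87) = 23.83 Ω
R_th = 23.83 Ω
I_n = V_th/R_th = 4.956/23.83 = 0.208 A, and R_n = R_th = 23.83 Ω

Final answer: I_n = 0.208 A, R_n = 23.83 Ω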